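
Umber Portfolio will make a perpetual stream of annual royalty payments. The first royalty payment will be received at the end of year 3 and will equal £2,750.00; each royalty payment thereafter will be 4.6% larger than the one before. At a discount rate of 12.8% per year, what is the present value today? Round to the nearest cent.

£26357.28

Value at end of year 2: C₁ / (r − g) = £2,750.00 / (0.128 − 0.046) = £33,536.5854
Discount to today: PV = £33,536.5854 / (1 + 0.128)^2 = £33,536.5854 / 1.272384 = £26,357.28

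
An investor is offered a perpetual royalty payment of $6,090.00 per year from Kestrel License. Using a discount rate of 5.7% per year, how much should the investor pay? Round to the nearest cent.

Level perpetuity: PV = C / r = $6,090.00 / 0.057 = $106,842.11

$106842.11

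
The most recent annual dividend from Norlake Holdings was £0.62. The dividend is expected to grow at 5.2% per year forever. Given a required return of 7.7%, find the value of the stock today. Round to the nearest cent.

£26.09

D₁ = D₀ × (1 + g) = £0.62 × 1.052 = £0.6522
Growing perpetuity: P = D₁ / (r − g) = £0.6522 / (0.077 − 0.052) = £26.09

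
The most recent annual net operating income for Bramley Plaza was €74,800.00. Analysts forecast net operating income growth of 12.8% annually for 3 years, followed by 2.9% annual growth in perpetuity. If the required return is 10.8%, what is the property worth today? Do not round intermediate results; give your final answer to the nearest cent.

D_1 = 84374.40000
D_2 = 95174.32320
D_3 = 107356.63657
Terminal value at year 3: TV = D_3×(1+g_2)/(r−g_2) = 110469.97903/0.079 = 1398354.16494
P_0 = D_1/(1+r)^1 + D_2/(1+r)^2 + D_3/(1+r)^3 + TV/(1+r)^3
    = 76150.18051 + 77524.73250 + 78924.09590 + 1028011.32511 = 1260610.33402

€1260610.33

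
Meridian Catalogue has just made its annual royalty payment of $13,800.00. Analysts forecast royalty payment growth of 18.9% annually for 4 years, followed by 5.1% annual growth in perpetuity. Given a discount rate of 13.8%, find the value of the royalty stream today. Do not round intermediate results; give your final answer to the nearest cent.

$260332.76

D_1 = 16408.20000
D_2 = 19509.34980
D_3 = 23196.61691
D_4 = 27580.77751
Terminal value at year 4: TV = D_4×(1+g_2)/(r−g_2) = 28987.39716/0.087 = 333188.47312
P_0 = D_1/(1+r)^1 + D_2/(1+r)^2 + D_3/(1+r)^3 + D_4/(1+r)^4 + TV/(1+r)^4
    = 14418.45343 + 15064.62313 + 15739.75123 + 16445.13552 + 198664.79802 = 260332.76133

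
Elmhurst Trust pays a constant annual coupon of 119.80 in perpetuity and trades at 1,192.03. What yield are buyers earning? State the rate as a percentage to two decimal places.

10.05%

P = C/r ⇒ r = C/P = 119.80/1,192.03 = 0.100501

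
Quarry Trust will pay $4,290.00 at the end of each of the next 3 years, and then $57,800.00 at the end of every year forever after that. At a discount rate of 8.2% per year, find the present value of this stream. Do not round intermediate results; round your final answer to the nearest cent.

$567473.73

PV of 3-year annuity: $4,290.00 × [1 − (1+0.082)^−3] / 0.082 = 11015.96948
Perpetuity value at year 3: $57,800.00 / 0.082 = 704878.04878
PV of perpetuity: 704878.04878 / (1+0.082)^3 = 556457.76070
Total PV = 11015.96948 + 556457.76070 = 567473.73018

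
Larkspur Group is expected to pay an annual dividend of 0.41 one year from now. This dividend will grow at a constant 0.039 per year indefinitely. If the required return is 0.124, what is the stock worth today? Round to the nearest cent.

Growing perpetuity: P = D₁ / (r − g) = 0.4100 / (0.124 − 0.039) = 4.82

4.82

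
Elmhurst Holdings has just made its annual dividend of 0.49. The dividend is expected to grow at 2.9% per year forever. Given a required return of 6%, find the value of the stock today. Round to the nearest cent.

16.26

D₁ = D₀ × (1 + g) = 0.49 × 1.029 = 0.5042
Growing perpetuity: P = D₁ / (r − g) = 0.5042 / (0.06 − 0.029) = 16.26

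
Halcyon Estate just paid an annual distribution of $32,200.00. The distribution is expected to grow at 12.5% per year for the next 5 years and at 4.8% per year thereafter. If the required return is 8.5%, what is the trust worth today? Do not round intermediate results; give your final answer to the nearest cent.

$1272729.42

D_1 = 36225.00000
D_2 = 40753.12500
D_3 = 45847.26562
D_4 = 51578.17383
D_5 = 58025.44556
Terminal value at year 5: TV = D_5×(1+g_2)/(r−g_2) = 60810.66694/0.037 = 1643531.53901
P_0 = D_1/(1+r)^1 + D_2/(1+r)^2 + D_3/(1+r)^3 + D_4/(1+r)^4 + D_5/(1+r)^5 + TV/(1+r)^5
    = 33387.09677 + 34617.95748 + 35894.19555 + 37217.48386 + 38589.55700 + 1093023.12805 = 1272729.41872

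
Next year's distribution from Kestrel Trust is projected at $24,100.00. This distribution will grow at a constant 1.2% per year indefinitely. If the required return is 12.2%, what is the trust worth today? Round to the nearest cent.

$219090.91

Growing perpetuity: P = D₁ / (r − g) = $24,100.0000 / (0.122 − 0.012) = $219,090.91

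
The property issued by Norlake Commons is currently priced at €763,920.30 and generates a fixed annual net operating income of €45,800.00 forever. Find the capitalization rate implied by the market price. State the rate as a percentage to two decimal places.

6.00%

P = C/r ⇒ r = C/P = €45,800.00/€763,920.30 = 0.059954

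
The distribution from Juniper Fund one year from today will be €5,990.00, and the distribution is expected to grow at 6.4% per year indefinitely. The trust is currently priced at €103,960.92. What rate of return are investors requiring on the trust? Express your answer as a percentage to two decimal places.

12.16%

P = D₁/(r − g) ⇒ r = D₁/P + g = €5,990.0000/€103,960.92 + 0.064 = 0.057618 + 0.064 = 0.121618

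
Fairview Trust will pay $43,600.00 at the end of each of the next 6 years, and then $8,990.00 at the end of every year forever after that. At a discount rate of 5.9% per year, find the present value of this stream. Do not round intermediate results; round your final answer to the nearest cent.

PV of 6-year annuity: $43,600.00 × [1 − (1+0.059)^−6] / 0.059 = 215070.60320
Perpetuity value at year 6: $8,990.00 / 0.059 = 152372.88136
PV of perpetuity: 152372.88136 / (1+0.059)^6 = 108026.90148
Total PV = 215070.60320 + 108026.90148 = 323097.50468

$323097.50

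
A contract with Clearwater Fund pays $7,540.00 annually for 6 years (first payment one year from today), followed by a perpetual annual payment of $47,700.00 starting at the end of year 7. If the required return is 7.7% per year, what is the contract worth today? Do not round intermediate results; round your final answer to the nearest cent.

$432123.86

PV of 6-year annuity: $7,540.00 × [1 − (1+0.077)^−6] / 0.077 = 35176.02652
Perpetuity value at year 6: $47,700.00 / 0.077 = 619480.51948
PV of perpetuity: 619480.51948 / (1+0.077)^6 = 396947.83179
Total PV = 35176.02652 + 396947.83179 = 432123.85831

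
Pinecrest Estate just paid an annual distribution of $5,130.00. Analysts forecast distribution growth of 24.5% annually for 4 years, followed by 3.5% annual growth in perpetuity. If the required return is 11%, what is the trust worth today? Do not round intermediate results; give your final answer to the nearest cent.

$139607.56

D_1 = 6386.85000
D_2 = 7951.62825
D_3 = 9899.77717
D_4 = 12325.22258
Terminal value at year 4: TV = D_4×(1+g_2)/(r−g_2) = 12756.60537/0.075 = 170088.07158
P_0 = D_1/(1+r)^1 + D_2/(1+r)^2 + D_3/(1+r)^3 + D_4/(1+r)^4 + TV/(1+r)^4
    = 5753.91892 + 6453.71987 + 7238.63174 + 8119.00588 + 112042.28108 = 139607.55749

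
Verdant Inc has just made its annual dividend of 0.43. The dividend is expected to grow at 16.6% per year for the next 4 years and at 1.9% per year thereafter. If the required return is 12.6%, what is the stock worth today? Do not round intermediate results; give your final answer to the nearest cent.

6.59

D_1 = 0.50138
D_2 = 0.58461
D_3 = 0.68165
D_4 = 0.79481
Terminal value at year 4: TV = D_4×(1+g_2)/(r−g_2) = 0.80991/0.107 = 7.56925
P_0 = D_1/(1+r)^1 + D_2/(1+r)^2 + D_3/(1+r)^3 + D_4/(1+r)^4 + TV/(1+r)^4
    = 0.44528 + 0.46109 + 0.47747 + 0.49443 + 4.70868 = 6.58696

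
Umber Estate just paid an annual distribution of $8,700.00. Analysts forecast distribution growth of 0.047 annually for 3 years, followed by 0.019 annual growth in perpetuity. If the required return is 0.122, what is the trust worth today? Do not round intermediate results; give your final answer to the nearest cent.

$92702.31

D_1 = 9108.90000
D_2 = 9537.01830
D_3 = 9985.25816
Terminal value at year 3: TV = D_3×(1+g_2)/(r−g_2) = 10174.97807/0.103 = 98786.19481
P_0 = D_1/(1+r)^1 + D_2/(1+r)^2 + D_3/(1+r)^3 + TV/(1+r)^3
    = 8118.44920 + 7575.77211 + 7069.37023 + 69938.72105 = 92702.31259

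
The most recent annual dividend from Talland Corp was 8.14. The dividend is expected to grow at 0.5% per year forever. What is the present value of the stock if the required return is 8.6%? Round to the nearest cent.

D₁ = D₀ × (1 + g) = 8.14 × 1.005 = 8.1807
Growing perpetuity: P = D₁ / (r − g) = 8.1807 / (0.086 − 0.005) = 101.00

101.00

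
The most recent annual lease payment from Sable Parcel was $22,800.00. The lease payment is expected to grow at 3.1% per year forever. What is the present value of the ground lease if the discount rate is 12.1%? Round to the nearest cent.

D₁ = D₀ × (1 + g) = $22,800.00 × 1.031 = $23,506.8000
Growing perpetuity: P = D₁ / (r − g) = $23,506.8000 / (0.121 − 0.031) = $261,186.67

$261186.67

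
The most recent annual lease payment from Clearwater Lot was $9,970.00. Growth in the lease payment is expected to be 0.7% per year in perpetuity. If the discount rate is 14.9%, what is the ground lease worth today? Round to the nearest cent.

$70702.75

D₁ = D₀ × (1 + g) = $9,970.00 × 1.007 = $10,039.7900
Growing perpetuity: P = D₁ / (r − g) = $10,039.7900 / (0.149 − 0.007) = $70,702.75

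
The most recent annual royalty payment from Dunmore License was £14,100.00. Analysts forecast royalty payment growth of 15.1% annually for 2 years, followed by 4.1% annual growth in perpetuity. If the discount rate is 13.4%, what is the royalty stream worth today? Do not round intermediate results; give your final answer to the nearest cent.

£191433.89

D_1 = 16229.10000
D_2 = 18679.69410
Terminal value at year 2: TV = D_2×(1+g_2)/(r−g_2) = 19445.56156/0.093 = 209092.05976
P_0 = D_1/(1+r)^1 + D_2/(1+r)^2 + TV/(1+r)^2
    = 14311.37566 + 14525.92009 + 162596.58944 = 191433.88519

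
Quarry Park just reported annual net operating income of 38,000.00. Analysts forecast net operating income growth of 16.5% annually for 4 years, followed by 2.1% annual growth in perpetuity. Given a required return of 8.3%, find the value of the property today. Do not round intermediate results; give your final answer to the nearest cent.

1020963.72

D_1 = 44270.00000
D_2 = 51574.55000
D_3 = 60084.35075
D_4 = 69998.26862
Terminal value at year 4: TV = D_4×(1+g_2)/(r−g_2) = 71468.23226/0.062 = 1152713.42363
P_0 = D_1/(1+r)^1 + D_2/(1+r)^2 + D_3/(1+r)^3 + D_4/(1+r)^4 + TV/(1+r)^4
    = 40877.19298 + 43972.23437 + 47301.61869 + 50883.08936 + 837929.58444 = 1020963.71985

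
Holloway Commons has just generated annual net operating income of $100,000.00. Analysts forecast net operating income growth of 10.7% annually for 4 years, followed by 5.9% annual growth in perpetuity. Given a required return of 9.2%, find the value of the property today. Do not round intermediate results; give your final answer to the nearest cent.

$3803007.26

D_1 = 110700.00000
D_2 = 122544.90000
D_3 = 135657.20430
D_4 = 150172.52516
Terminal value at year 4: TV = D_4×(1+g_2)/(r−g_2) = 159032.70414/0.033 = 4819172.85287
P_0 = D_1/(1+r)^1 + D_2/(1+r)^2 + D_3/(1+r)^3 + D_4/(1+r)^4 + TV/(1+r)^4
    = 101373.62637 + 102766.12124 + 104177.74379 + 105608.75675 + 3389081.01207 = 3803007.26022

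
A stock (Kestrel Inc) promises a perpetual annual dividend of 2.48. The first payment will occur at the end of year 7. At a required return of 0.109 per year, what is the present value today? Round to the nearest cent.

Value at end of year 6: C / r = 2.48 / 0.109 = 22.7523
Discount to today: PV = 22.7523 / (1 + 0.109)^6 = 22.7523 / 1.860327 = 12.23

12.23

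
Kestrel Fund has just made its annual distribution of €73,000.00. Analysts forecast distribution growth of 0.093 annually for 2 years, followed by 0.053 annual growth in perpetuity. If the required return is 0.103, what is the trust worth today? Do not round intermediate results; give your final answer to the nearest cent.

D_1 = 79789.00000
D_2 = 87209.37700
Terminal value at year 2: TV = D_2×(1+g_2)/(r−g_2) = 91831.47398/0.05 = 1836629.47962
P_0 = D_1/(1+r)^1 + D_2/(1+r)^2 + TV/(1+r)^2
    = 72338.16863 + 71682.33755 + 1509630.02873 = 1653650.53490

€1653650.53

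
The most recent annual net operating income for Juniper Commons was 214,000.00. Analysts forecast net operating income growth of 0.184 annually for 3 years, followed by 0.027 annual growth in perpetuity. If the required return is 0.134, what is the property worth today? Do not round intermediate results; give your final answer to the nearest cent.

3038144.83

D_1 = 253376.00000
D_2 = 299997.18400
D_3 = 355196.66586
Terminal value at year 3: TV = D_3×(1+g_2)/(r−g_2) = 364786.97583/0.107 = 3409224.07322
P_0 = D_1/(1+r)^1 + D_2/(1+r)^2 + D_3/(1+r)^3 + TV/(1+r)^3
    = 223435.62610 + 233287.28510 + 243573.32060 + 2337848.60052 = 3038144.83233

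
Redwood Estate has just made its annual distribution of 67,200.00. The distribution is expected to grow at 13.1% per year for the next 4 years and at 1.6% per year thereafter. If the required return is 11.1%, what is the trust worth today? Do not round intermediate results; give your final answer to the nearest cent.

D_1 = 76003.20000
D_2 = 85959.61920
D_3 = 97220.32932
D_4 = 109956.19246
Terminal value at year 4: TV = D_4×(1+g_2)/(r−g_2) = 111715.49153/0.095 = 1175952.54247
P_0 = D_1/(1+r)^1 + D_2/(1+r)^2 + D_3/(1+r)^3 + D_4/(1+r)^4 + TV/(1+r)^4
    = 68409.72097 + 69641.21910 + 70894.88641 + 72171.12199 + 771851.15727 = 1052968.10574

1052968.11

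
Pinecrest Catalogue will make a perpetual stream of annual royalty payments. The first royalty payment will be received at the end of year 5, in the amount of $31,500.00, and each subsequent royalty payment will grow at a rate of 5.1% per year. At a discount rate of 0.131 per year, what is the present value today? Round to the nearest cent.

Value at end of year 4: C₁ / (r − g) = $31,500.00 / (0.131 − 0.051) = $393,750.0000
Discount to today: PV = $393,750.0000 / (1 + 0.131)^4 = $393,750.0000 / 1.636253 = $240,641.29

$240641.29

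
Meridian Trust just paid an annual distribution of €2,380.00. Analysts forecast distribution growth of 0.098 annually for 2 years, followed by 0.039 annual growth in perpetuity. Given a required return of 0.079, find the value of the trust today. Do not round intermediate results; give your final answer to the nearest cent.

€68903.32

D_1 = 2613.24000
D_2 = 2869.33752
Terminal value at year 2: TV = D_2×(1+g_2)/(r−g_2) = 2981.24168/0.04 = 74531.04208
P_0 = D_1/(1+r)^1 + D_2/(1+r)^2 + TV/(1+r)^2
    = 2421.90918 + 2464.55632 + 64016.85053 = 68903.31603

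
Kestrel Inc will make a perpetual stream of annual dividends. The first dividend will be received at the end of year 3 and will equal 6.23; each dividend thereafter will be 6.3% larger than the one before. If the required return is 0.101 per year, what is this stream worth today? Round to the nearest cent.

Value at end of year 2: C₁ / (r − g) = 6.23 / (0.101 − 0.063) = 163.9474
Discount to today: PV = 163.9474 / (1 + 0.101)^2 = 163.9474 / 1.212201 = 135.25

135.25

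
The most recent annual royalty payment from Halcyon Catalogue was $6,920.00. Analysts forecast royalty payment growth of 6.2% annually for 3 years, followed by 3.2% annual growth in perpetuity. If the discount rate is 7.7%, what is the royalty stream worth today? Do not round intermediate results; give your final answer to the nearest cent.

$172346.80

D_1 = 7349.04000
D_2 = 7804.68048
D_3 = 8288.57067
Terminal value at year 3: TV = D_3×(1+g_2)/(r−g_2) = 8553.80493/0.045 = 190084.55403
P_0 = D_1/(1+r)^1 + D_2/(1+r)^2 + D_3/(1+r)^3 + TV/(1+r)^3
    = 6823.62117 + 6728.58466 + 6634.87179 + 152159.72627 = 172346.80389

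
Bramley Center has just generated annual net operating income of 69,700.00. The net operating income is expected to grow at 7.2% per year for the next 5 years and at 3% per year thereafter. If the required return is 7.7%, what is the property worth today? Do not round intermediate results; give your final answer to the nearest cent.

D_1 = 74718.40000
D_2 = 80098.12480
D_3 = 85865.18979
D_4 = 92047.48345
D_5 = 98674.90226
Terminal value at year 5: TV = D_5×(1+g_2)/(r−g_2) = 101635.14933/0.047 = 2162449.98567
P_0 = D_1/(1+r)^1 + D_2/(1+r)^2 + D_3/(1+r)^3 + D_4/(1+r)^4 + D_5/(1+r)^5 + TV/(1+r)^5
    = 69376.41597 + 69054.33419 + 68733.74768 + 68414.64950 + 68097.03274 + 1492339.22818 = 1836015.40826

1836015.41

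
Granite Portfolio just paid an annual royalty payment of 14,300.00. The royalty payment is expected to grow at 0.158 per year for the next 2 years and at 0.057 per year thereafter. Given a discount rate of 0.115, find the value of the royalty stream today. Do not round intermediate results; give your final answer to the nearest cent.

D_1 = 16559.40000
D_2 = 19175.78520
Terminal value at year 2: TV = D_2×(1+g_2)/(r−g_2) = 20268.80496/0.058 = 349462.15442
P_0 = D_1/(1+r)^1 + D_2/(1+r)^2 + TV/(1+r)^2
    = 14851.47982 + 15424.22747 + 281093.24895 = 311368.95624

311368.96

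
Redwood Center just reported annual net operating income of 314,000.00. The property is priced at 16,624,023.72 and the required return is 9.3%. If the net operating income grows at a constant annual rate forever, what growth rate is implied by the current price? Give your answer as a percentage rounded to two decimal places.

7.27%

P = D₀(1+g)/(r−g) ⇒ P(r−g) = D₀(1+g) ⇒ g(P+D₀) = P·r − D₀
g = (P·r − D₀)/(P + D₀) = (16,624,023.72×0.093 − 314,000.00) / (16,624,023.72 + 314,000.00) = 0.072738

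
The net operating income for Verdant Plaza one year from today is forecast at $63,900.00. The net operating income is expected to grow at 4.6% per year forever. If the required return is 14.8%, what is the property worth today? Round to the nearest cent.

$626470.59

Growing perpetuity: P = D₁ / (r − g) = $63,900.0000 / (0.148 − 0.046) = $626,470.59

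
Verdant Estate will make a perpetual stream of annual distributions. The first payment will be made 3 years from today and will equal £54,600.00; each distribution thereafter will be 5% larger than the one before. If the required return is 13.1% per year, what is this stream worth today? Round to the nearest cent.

Value at end of year 2: C₁ / (r − g) = £54,600.00 / (0.131 − 0.05) = £674,074.0741
Discount to today: PV = £674,074.0741 / (1 + 0.131)^2 = £674,074.0741 / 1.279161 = £526,965.78

£526965.78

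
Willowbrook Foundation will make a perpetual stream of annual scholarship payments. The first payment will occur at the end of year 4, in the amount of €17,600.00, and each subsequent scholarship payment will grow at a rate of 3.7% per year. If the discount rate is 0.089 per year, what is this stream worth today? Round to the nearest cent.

Value at end of year 3: C₁ / (r − g) = €17,600.00 / (0.089 − 0.037) = €338,461.5385
Discount to today: PV = €338,461.5385 / (1 + 0.089)^3 = €338,461.5385 / 1.291468 = €262,075.05

€262075.05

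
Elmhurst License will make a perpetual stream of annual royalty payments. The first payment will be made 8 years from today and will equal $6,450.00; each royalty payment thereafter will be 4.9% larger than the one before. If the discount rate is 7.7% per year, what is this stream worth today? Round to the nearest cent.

Value at end of year 7: C₁ / (r − g) = $6,450.00 / (0.077 − 0.049) = $230,357.1429
Discount to today: PV = $230,357.1429 / (1 + 0.077)^7 = $230,357.1429 / 1.680776 = $137,054.01

$137054.01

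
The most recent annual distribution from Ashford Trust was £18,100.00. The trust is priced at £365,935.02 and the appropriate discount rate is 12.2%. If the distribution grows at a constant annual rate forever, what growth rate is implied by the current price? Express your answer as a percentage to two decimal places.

P = D₀(1+g)/(r−g) ⇒ P(r−g) = D₀(1+g) ⇒ g(P+D₀) = P·r − D₀
g = (P·r − D₀)/(P + D₀) = (£365,935.02×0.122 − £18,100.00) / (£365,935.02 + £18,100.00) = 0.069119

6.91%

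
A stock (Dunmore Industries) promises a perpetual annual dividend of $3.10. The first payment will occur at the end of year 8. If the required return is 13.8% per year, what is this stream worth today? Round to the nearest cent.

$9.09

Value at end of year 7: C / r = $3.10 / 0.138 = $22.4638
Discount to today: PV = $22.4638 / (1 + 0.138)^7 = $22.4638 / 2.471700 = $9.09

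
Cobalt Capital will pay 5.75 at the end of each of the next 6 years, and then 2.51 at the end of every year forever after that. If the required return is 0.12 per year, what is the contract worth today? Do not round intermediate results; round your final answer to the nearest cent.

34.24

PV of 6-year annuity: 5.75 × [1 − (1+0.12)^−6] / 0.12 = 23.64059
Perpetuity value at year 6: 2.51 / 0.12 = 20.91667
PV of perpetuity: 20.91667 / (1+0.12)^6 = 10.59703
Total PV = 23.64059 + 10.59703 = 34.23763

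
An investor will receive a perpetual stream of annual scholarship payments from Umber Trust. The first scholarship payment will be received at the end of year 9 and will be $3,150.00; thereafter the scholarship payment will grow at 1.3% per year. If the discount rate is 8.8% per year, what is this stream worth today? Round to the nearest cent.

Value at end of year 8: C₁ / (r − g) = $3,150.00 / (0.088 − 0.013) = $42,000.0000
Discount to today: PV = $42,000.0000 / (1 + 0.088)^8 = $42,000.0000 / 1.963501 = $21,390.36

$21390.36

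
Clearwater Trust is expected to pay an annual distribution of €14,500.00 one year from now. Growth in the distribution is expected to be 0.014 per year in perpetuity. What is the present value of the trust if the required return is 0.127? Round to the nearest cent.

€128318.58

Growing perpetuity: P = D₁ / (r − g) = €14,500.0000 / (0.127 − 0.014) = €128,318.58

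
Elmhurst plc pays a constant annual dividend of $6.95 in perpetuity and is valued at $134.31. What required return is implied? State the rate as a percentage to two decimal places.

5.17%

P = C/r ⇒ r = C/P = $6.95/$134.31 = 0.051746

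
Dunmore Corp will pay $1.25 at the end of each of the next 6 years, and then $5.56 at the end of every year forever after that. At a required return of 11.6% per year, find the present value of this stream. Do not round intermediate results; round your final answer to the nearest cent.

PV of 6-year annuity: $1.25 × [1 − (1+0.116)^−6] / 0.116 = 5.19801
Perpetuity value at year 6: $5.56 / 0.116 = 47.93103
PV of perpetuity: 47.93103 / (1+0.116)^6 = 24.81028
Total PV = 5.19801 + 24.81028 = 30.00829

$30.01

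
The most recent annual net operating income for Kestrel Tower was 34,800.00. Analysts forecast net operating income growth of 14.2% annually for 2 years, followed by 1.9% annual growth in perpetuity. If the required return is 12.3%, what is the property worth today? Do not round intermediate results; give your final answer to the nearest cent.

D_1 = 39741.60000
D_2 = 45384.90720
Terminal value at year 2: TV = D_2×(1+g_2)/(r−g_2) = 46247.22044/0.104 = 444684.81189
P_0 = D_1/(1+r)^1 + D_2/(1+r)^2 + TV/(1+r)^2
    = 35388.78005 + 35987.52166 + 352608.50547 = 423984.80718

423984.81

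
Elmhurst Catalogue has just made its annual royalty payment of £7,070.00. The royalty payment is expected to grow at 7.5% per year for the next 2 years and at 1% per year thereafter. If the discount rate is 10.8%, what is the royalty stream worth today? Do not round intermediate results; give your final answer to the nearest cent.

£82103.19

D_1 = 7600.25000
D_2 = 8170.26875
Terminal value at year 2: TV = D_2×(1+g_2)/(r−g_2) = 8251.97144/0.098 = 84203.79018
P_0 = D_1/(1+r)^1 + D_2/(1+r)^2 + TV/(1+r)^2
    = 6859.43141 + 6655.13426 + 68588.62863 = 82103.19430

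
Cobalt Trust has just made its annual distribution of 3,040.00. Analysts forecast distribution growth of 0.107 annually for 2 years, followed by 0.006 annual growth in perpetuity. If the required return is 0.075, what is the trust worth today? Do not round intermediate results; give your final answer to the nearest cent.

53354.49

D_1 = 3365.28000
D_2 = 3725.36496
Terminal value at year 2: TV = D_2×(1+g_2)/(r−g_2) = 3747.71715/0.069 = 54314.74130
P_0 = D_1/(1+r)^1 + D_2/(1+r)^2 + TV/(1+r)^2
    = 3130.49302 + 3223.67979 + 47000.31697 = 53354.48979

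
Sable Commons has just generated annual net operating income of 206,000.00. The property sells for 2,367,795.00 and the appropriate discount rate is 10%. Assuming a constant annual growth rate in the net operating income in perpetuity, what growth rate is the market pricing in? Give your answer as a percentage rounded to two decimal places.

P = D₀(1+g)/(r−g) ⇒ P(r−g) = D₀(1+g) ⇒ g(P+D₀) = P·r − D₀
g = (P·r − D₀)/(P + D₀) = (2,367,795.00×0.1 − 206,000.00) / (2,367,795.00 + 206,000.00) = 0.011959

1.20%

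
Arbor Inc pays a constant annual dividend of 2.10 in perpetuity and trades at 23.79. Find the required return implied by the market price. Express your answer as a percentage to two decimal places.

8.83%

P = C/r ⇒ r = C/P = 2.10/23.79 = 0.088272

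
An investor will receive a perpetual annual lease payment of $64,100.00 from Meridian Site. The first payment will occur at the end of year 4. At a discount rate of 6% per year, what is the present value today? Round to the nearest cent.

$896993.27

Value at end of year 3: C / r = $64,100.00 / 0.06 = $1,068,333.3333
Discount to today: PV = $1,068,333.3333 / (1 + 0.06)^3 = $1,068,333.3333 / 1.191016 = $896,993.27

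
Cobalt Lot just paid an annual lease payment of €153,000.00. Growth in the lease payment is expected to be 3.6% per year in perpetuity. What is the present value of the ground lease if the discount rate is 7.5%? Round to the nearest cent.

D₁ = D₀ × (1 + g) = €153,000.00 × 1.036 = €158,508.0000
Growing perpetuity: P = D₁ / (r − g) = €158,508.0000 / (0.075 − 0.036) = €4,064,307.69

€4064307.69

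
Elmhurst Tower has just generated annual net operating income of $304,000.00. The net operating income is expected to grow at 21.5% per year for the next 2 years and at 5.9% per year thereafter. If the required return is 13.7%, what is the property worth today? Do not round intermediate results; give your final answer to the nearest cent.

D_1 = 369360.00000
D_2 = 448772.40000
Terminal value at year 2: TV = D_2×(1+g_2)/(r−g_2) = 475249.97160/0.078 = 6092948.35385
P_0 = D_1/(1+r)^1 + D_2/(1+r)^2 + TV/(1+r)^2
    = 324854.88127 + 347140.44040 + 4713099.05625 = 5385094.37792

$5385094.38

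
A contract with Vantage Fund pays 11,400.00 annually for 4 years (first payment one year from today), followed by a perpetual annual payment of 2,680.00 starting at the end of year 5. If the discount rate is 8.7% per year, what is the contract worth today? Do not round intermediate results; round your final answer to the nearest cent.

PV of 4-year annuity: 11,400.00 × [1 − (1+0.087)^−4] / 0.087 = 37177.31984
Perpetuity value at year 4: 2,680.00 / 0.087 = 30804.59770
PV of perpetuity: 30804.59770 / (1+0.087)^4 = 22064.66637
Total PV = 37177.31984 + 22064.66637 = 59241.98621

59241.99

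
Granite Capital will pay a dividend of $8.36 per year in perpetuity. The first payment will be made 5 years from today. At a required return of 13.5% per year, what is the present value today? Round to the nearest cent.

Value at end of year 4: C / r = $8.36 / 0.135 = $61.9259
Discount to today: PV = $61.9259 / (1 + 0.135)^4 = $61.9259 / 1.659524 = $37.32

$37.32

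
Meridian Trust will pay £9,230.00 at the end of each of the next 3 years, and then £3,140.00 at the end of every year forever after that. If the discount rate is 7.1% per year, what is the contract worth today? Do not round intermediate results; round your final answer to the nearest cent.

PV of 3-year annuity: £9,230.00 × [1 − (1+0.071)^−3] / 0.071 = 24178.24987
Perpetuity value at year 3: £3,140.00 / 0.071 = 44225.35211
PV of perpetuity: 44225.35211 / (1+0.071)^3 = 36000.03200
Total PV = 24178.24987 + 36000.03200 = 60178.28188

£60178.28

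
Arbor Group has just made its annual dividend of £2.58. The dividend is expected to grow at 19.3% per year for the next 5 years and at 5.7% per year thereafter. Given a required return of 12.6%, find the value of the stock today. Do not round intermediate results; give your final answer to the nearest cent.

D_1 = 3.07794
D_2 = 3.67198
D_3 = 4.38068
D_4 = 5.22615
D_5 = 6.23479
Terminal value at year 5: TV = D_5×(1+g_2)/(r−g_2) = 6.59017/0.069 = 95.50977
P_0 = D_1/(1+r)^1 + D_2/(1+r)^2 + D_3/(1+r)^3 + D_4/(1+r)^4 + D_5/(1+r)^5 + TV/(1+r)^5
    = 2.73352 + 2.89617 + 3.06850 + 3.25108 + 3.44453 + 52.76621 = 68.16000

£68.16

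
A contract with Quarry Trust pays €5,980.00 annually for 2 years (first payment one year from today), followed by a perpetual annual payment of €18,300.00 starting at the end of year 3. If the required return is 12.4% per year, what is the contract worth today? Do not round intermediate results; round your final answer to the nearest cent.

PV of 2-year annuity: €5,980.00 × [1 − (1+0.124)^−2] / 0.124 = 10053.63407
Perpetuity value at year 2: €18,300.00 / 0.124 = 147580.64516
PV of perpetuity: 147580.64516 / (1+0.124)^2 = 116814.50745
Total PV = 10053.63407 + 116814.50745 = 126868.14152

€126868.14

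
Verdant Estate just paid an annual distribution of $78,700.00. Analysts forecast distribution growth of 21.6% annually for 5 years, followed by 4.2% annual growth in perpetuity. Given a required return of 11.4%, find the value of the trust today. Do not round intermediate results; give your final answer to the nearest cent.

$2280753.63

D_1 = 95699.20000
D_2 = 116370.22720
D_3 = 141506.19628
D_4 = 172071.53467
D_5 = 209238.98616
Terminal value at year 5: TV = D_5×(1+g_2)/(r−g_2) = 218027.02358/0.072 = 3028153.10525
P_0 = D_1/(1+r)^1 + D_2/(1+r)^2 + D_3/(1+r)^3 + D_4/(1+r)^4 + D_5/(1+r)^5 + TV/(1+r)^5
    = 85905.92460 + 93771.63762 + 102357.55058 + 111729.60638 + 121959.78578 + 1765029.12194 = 2280753.62689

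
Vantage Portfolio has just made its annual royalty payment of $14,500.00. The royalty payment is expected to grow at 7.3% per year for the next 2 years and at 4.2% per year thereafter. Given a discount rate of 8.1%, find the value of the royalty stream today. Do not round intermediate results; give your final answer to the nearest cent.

$410376.24

D_1 = 15558.50000
D_2 = 16694.27050
Terminal value at year 2: TV = D_2×(1+g_2)/(r−g_2) = 17395.42986/0.039 = 446036.66310
P_0 = D_1/(1+r)^1 + D_2/(1+r)^2 + TV/(1+r)^2
    = 14392.69195 + 14286.17804 + 381697.37233 = 410376.24232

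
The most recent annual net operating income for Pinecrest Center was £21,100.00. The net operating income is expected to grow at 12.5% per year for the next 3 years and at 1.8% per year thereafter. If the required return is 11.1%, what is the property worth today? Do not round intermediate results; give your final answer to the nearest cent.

D_1 = 23737.50000
D_2 = 26704.68750
D_3 = 30042.77344
Terminal value at year 3: TV = D_3×(1+g_2)/(r−g_2) = 30583.54336/0.093 = 328855.30494
P_0 = D_1/(1+r)^1 + D_2/(1+r)^2 + D_3/(1+r)^3 + TV/(1+r)^3
    = 21365.88659 + 21635.12368 + 21907.75350 + 239807.45234 = 304716.21612

£304716.22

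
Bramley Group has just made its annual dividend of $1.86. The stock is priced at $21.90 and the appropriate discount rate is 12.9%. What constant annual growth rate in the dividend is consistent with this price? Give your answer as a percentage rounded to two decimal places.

P = D₀(1+g)/(r−g) ⇒ P(r−g) = D₀(1+g) ⇒ g(P+D₀) = P·r − D₀
g = (P·r − D₀)/(P + D₀) = ($21.90×0.129 − $1.86) / ($21.90 + $1.86) = 0.040619

4.06%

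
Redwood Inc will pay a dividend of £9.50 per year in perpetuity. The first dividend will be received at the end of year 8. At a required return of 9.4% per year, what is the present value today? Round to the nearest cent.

Value at end of year 7: C / r = £9.50 / 0.094 = £101.0638
Discount to today: PV = £101.0638 / (1 + 0.094)^7 = £101.0638 / 1.875518 = £53.89

£53.89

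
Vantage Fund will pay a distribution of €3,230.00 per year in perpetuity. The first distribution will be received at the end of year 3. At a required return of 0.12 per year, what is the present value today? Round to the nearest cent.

€21457.80

Value at end of year 2: C / r = €3,230.00 / 0.12 = €26,916.6667
Discount to today: PV = €26,916.6667 / (1 + 0.12)^2 = €26,916.6667 / 1.254400 = €21,457.80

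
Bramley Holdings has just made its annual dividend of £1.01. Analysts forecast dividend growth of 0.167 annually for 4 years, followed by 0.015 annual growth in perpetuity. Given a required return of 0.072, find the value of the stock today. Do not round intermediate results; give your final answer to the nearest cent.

D_1 = 1.17867
D_2 = 1.37551
D_3 = 1.60522
D_4 = 1.87329
Terminal value at year 4: TV = D_4×(1+g_2)/(r−g_2) = 1.90139/0.057 = 33.35769
P_0 = D_1/(1+r)^1 + D_2/(1+r)^2 + D_3/(1+r)^3 + D_4/(1+r)^4 + TV/(1+r)^4
    = 1.09951 + 1.19694 + 1.30302 + 1.41849 + 25.25904 = 30.27699

£30.28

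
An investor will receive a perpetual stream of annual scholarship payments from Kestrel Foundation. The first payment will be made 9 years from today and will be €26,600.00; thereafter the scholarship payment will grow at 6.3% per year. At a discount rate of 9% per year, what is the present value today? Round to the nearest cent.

Value at end of year 8: C₁ / (r − g) = €26,600.00 / (0.09 − 0.063) = €985,185.1852
Discount to today: PV = €985,185.1852 / (1 + 0.09)^8 = €985,185.1852 / 1.992563 = €494,431.22

€494431.22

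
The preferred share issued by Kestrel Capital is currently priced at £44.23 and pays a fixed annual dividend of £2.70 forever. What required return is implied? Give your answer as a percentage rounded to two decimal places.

P = C/r ⇒ r = C/P = £2.70/£44.23 = 0.061045

6.10%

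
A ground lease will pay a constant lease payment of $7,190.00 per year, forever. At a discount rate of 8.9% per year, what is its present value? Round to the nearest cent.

Level perpetuity: PV = C / r = $7,190.00 / 0.089 = $80,786.52

$80786.52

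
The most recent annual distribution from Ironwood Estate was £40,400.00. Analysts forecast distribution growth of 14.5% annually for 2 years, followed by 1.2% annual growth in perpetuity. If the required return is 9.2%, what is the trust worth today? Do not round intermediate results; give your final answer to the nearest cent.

D_1 = 46258.00000
D_2 = 52965.41000
Terminal value at year 2: TV = D_2×(1+g_2)/(r−g_2) = 53600.99492/0.08 = 670012.43650
P_0 = D_1/(1+r)^1 + D_2/(1+r)^2 + TV/(1+r)^2
    = 42360.80586 + 44416.77904 + 561872.25484 = 648649.83974

£648649.84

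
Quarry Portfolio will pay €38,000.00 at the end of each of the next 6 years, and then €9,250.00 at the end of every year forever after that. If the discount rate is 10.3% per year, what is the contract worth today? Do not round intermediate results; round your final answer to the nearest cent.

PV of 6-year annuity: €38,000.00 × [1 − (1+0.103)^−6] / 0.103 = 164054.99585
Perpetuity value at year 6: €9,250.00 / 0.103 = 89805.82524
PV of perpetuity: 89805.82524 / (1+0.103)^6 = 49871.38546
Total PV = 164054.99585 + 49871.38546 = 213926.38132

€213926.38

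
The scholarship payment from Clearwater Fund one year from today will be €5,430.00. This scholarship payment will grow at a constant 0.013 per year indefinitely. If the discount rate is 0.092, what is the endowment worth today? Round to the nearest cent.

€68734.18

Growing perpetuity: P = D₁ / (r − g) = €5,430.0000 / (0.092 − 0.013) = €68,734.18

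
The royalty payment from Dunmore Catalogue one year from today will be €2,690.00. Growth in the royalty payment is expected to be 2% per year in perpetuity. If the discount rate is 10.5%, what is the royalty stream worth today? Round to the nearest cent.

Growing perpetuity: P = D₁ / (r − g) = €2,690.0000 / (0.105 − 0.02) = €31,647.06

€31647.06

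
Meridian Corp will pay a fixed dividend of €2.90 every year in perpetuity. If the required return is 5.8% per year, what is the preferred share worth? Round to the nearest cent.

Level perpetuity: PV = C / r = €2.90 / 0.058 = €50.00

€50.00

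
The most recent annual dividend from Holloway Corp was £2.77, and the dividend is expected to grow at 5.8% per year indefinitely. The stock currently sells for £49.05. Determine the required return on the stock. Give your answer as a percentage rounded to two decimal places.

11.77%

D₁ = £2.77 × 1.058 = £2.9307
P = D₁/(r − g) ⇒ r = D₁/P + g = £2.9307/£49.05 + 0.058 = 0.059748 + 0.058 = 0.117748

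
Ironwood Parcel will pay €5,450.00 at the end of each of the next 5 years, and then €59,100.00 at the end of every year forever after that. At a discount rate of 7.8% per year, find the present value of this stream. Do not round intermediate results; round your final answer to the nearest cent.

PV of 5-year annuity: €5,450.00 × [1 − (1+0.078)^−5] / 0.078 = 21875.45773
Perpetuity value at year 5: €59,100.00 / 0.078 = 757692.30769
PV of perpetuity: 757692.30769 / (1+0.078)^5 = 520474.04134
Total PV = 21875.45773 + 520474.04134 = 542349.49907

€542349.50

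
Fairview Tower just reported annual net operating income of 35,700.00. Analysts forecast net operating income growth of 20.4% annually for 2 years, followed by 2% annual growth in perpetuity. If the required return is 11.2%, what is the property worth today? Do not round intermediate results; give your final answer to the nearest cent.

D_1 = 42982.80000
D_2 = 51751.29120
Terminal value at year 2: TV = D_2×(1+g_2)/(r−g_2) = 52786.31702/0.092 = 573764.31548
P_0 = D_1/(1+r)^1 + D_2/(1+r)^2 + TV/(1+r)^2
    = 38653.59712 + 41851.55660 + 464006.38835 = 544511.54207

544511.54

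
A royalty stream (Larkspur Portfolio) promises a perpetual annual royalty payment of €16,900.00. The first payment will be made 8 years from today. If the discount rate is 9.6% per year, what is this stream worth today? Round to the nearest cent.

Value at end of year 7: C / r = €16,900.00 / 0.096 = €176,041.6667
Discount to today: PV = €176,041.6667 / (1 + 0.096)^7 = €176,041.6667 / 1.899651 = €92,670.52

€92670.52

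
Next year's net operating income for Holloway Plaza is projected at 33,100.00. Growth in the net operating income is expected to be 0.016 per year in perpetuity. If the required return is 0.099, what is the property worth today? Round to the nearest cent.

Growing perpetuity: P = D₁ / (r − g) = 33,100.0000 / (0.099 − 0.016) = 398,795.18

398795.18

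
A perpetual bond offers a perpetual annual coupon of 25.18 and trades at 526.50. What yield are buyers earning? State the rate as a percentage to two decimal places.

P = C/r ⇒ r = C/P = 25.18/526.50 = 0.047825

4.78%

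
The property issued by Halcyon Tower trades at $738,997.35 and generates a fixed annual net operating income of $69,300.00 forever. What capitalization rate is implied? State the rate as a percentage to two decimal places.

P = C/r ⇒ r = C/P = $69,300.00/$738,997.35 = 0.093776

9.38%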